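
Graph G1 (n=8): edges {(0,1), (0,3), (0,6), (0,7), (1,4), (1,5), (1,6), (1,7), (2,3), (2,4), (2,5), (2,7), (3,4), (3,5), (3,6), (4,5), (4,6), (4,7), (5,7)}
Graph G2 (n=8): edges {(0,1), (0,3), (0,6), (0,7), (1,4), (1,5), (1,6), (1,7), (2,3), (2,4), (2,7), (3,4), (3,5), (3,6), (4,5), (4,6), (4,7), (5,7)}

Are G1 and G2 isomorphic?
No, not isomorphic

The graphs are NOT isomorphic.

Counting edges: G1 has 19 edge(s); G2 has 18 edge(s).
Edge count is an isomorphism invariant (a bijection on vertices induces a bijection on edges), so differing edge counts rule out isomorphism.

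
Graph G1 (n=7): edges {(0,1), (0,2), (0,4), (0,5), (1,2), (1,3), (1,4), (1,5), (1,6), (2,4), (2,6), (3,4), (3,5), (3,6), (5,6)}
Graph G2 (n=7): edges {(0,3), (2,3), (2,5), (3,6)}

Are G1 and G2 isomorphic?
No, not isomorphic

The graphs are NOT isomorphic.

Connected components of G1: 1 component(s) with vertex sets [[0, 1, 2, 3, 4, 5, 6]], sizes [7].
Connected components of G2: 3 component(s) with vertex sets [[1], [4], [0, 2, 3, 5, 6]], sizes [1, 1, 5].
The number of connected components (and the multiset of component sizes) is an isomorphism invariant — an isomorphism maps each component of G1 bijectively onto a component of G2. Since G1 has 1 component(s) and G2 has 3, they cannot be isomorphic.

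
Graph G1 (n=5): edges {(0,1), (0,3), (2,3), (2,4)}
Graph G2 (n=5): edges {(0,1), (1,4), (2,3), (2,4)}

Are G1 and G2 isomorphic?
Yes, isomorphic

The graphs are isomorphic.
One valid mapping φ: V(G1) → V(G2): 0→1, 1→0, 2→2, 3→4, 4→3

Verify φ preserves adjacency — for each edge of G1, its image is an edge of G2:
  (0,1) → (φ(0),φ(1)) = (0,1) ∈ E(G2) ✓
  (0,3) → (φ(0),φ(3)) = (1,4) ∈ E(G2) ✓
  (2,3) → (φ(2),φ(3)) = (2,4) ∈ E(G2) ✓
  (2,4) → (φ(2),φ(4)) = (2,3) ∈ E(G2) ✓
All 4 edges of G1 map to edges of G2, and |E(G1)| = |E(G2)| = 4, so φ is a bijection on edges as well as vertices. Hence G1 ≅ G2.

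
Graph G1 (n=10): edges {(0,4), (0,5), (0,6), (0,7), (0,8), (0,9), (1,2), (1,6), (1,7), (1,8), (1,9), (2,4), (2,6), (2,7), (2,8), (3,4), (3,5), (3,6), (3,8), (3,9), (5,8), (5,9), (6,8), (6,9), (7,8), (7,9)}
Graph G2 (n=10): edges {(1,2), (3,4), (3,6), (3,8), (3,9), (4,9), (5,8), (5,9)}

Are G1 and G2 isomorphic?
No, not isomorphic

The graphs are NOT isomorphic.

Connected components of G1: 1 component(s) with vertex sets [[0, 1, 2, 3, 4, 5, 6, 7, 8, 9]], sizes [10].
Connected components of G2: 4 component(s) with vertex sets [[0], [7], [1, 2], [3, 4, 5, 6, 8, 9]], sizes [1, 1, 2, 6].
The number of connected components (and the multiset of component sizes) is an isomorphism invariant — an isomorphism maps each component of G1 bijectively onto a component of G2. Since G1 has 1 component(s) and G2 has 4, they cannot be isomorphic.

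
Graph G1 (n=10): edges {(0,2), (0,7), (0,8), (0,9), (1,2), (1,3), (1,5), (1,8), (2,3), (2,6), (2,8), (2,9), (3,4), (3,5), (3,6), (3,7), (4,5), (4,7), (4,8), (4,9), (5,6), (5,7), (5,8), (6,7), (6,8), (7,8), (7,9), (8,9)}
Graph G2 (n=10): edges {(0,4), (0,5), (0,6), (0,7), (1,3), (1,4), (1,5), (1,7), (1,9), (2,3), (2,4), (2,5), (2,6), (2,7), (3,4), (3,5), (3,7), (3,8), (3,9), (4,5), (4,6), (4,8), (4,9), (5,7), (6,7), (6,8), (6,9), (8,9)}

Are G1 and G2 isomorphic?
Yes, isomorphic

The graphs are isomorphic.
One valid mapping φ: V(G1) → V(G2): 0→8, 1→0, 2→6, 3→7, 4→1, 5→5, 6→2, 7→3, 8→4, 9→9

Verify φ preserves adjacency — for each edge of G1, its image is an edge of G2:
  (0,2) → (φ(0),φ(2)) = (6,8) ∈ E(G2) ✓
  (0,7) → (φ(0),φ(7)) = (3,8) ∈ E(G2) ✓
  (0,8) → (φ(0),φ(8)) = (4,8) ∈ E(G2) ✓
  (0,9) → (φ(0),φ(9)) = (8,9) ∈ E(G2) ✓
  (1,2) → (φ(1),φ(2)) = (0,6) ∈ E(G2) ✓
  (1,3) → (φ(1),φ(3)) = (0,7) ∈ E(G2) ✓
  (1,5) → (φ(1),φ(5)) = (0,5) ∈ E(G2) ✓
  (1,8) → (φ(1),φ(8)) = (0,4) ∈ E(G2) ✓
  (2,3) → (φ(2),φ(3)) = (6,7) ∈ E(G2) ✓
  (2,6) → (φ(2),φ(6)) = (2,6) ∈ E(G2) ✓
  (2,8) → (φ(2),φ(8)) = (4,6) ∈ E(G2) ✓
  (2,9) → (φ(2),φ(9)) = (6,9) ∈ E(G2) ✓
  (3,4) → (φ(3),φ(4)) = (1,7) ∈ E(G2) ✓
  (3,5) → (φ(3),φ(5)) = (5,7) ∈ E(G2) ✓
  (3,6) → (φ(3),φ(6)) = (2,7) ∈ E(G2) ✓
  (3,7) → (φ(3),φ(7)) = (3,7) ∈ E(G2) ✓
  (4,5) → (φ(4),φ(5)) = (1,5) ∈ E(G2) ✓
  (4,7) → (φ(4),φ(7)) = (1,3) ∈ E(G2) ✓
  (4,8) → (φ(4),φ(8)) = (1,4) ∈ E(G2) ✓
  (4,9) → (φ(4),φ(9)) = (1,9) ∈ E(G2) ✓
  (5,6) → (φ(5),φ(6)) = (2,5) ∈ E(G2) ✓
  (5,7) → (φ(5),φ(7)) = (3,5) ∈ E(G2) ✓
  (5,8) → (φ(5),φ(8)) = (4,5) ∈ E(G2) ✓
  (6,7) → (φ(6),φ(7)) = (2,3) ∈ E(G2) ✓
  (6,8) → (φ(6),φ(8)) = (2,4) ∈ E(G2) ✓
  (7,8) → (φ(7),φ(8)) = (3,4) ∈ E(G2) ✓
  (7,9) → (φ(7),φ(9)) = (3,9) ∈ E(G2) ✓
  (8,9) → (φ(8),φ(9)) = (4,9) ∈ E(G2) ✓
All 28 edges of G1 map to edges of G2, and |E(G1)| = |E(G2)| = 28, so φ is a bijection on edges as well as vertices. Hence G1 ≅ G2.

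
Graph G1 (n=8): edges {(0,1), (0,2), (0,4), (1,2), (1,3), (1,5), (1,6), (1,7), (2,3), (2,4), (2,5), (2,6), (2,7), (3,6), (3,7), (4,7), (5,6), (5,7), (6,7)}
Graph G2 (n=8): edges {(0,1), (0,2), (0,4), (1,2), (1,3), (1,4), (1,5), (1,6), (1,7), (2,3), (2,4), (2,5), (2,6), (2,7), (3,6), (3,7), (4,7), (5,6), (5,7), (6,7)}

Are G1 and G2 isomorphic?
No, not isomorphic

The graphs are NOT isomorphic.

Counting edges: G1 has 19 edge(s); G2 has 20 edge(s).
Edge count is an isomorphism invariant (a bijection on vertices induces a bijection on edges), so differing edge counts rule out isomorphism.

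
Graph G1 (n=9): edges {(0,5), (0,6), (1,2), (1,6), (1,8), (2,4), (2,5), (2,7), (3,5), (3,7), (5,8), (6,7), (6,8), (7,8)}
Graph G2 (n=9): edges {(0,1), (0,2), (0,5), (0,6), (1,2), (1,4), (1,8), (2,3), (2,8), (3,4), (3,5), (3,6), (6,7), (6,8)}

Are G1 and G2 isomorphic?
Yes, isomorphic

The graphs are isomorphic.
One valid mapping φ: V(G1) → V(G2): 0→4, 1→8, 2→6, 3→5, 4→7, 5→3, 6→1, 7→0, 8→2

Verify φ preserves adjacency — for each edge of G1, its image is an edge of G2:
  (0,5) → (φ(0),φ(5)) = (3,4) ∈ E(G2) ✓
  (0,6) → (φ(0),φ(6)) = (1,4) ∈ E(G2) ✓
  (1,2) → (φ(1),φ(2)) = (6,8) ∈ E(G2) ✓
  (1,6) → (φ(1),φ(6)) = (1,8) ∈ E(G2) ✓
  (1,8) → (φ(1),φ(8)) = (2,8) ∈ E(G2) ✓
  (2,4) → (φ(2),φ(4)) = (6,7) ∈ E(G2) ✓
  (2,5) → (φ(2),φ(5)) = (3,6) ∈ E(G2) ✓
  (2,7) → (φ(2),φ(7)) = (0,6) ∈ E(G2) ✓
  (3,5) → (φ(3),φ(5)) = (3,5) ∈ E(G2) ✓
  (3,7) → (φ(3),φ(7)) = (0,5) ∈ E(G2) ✓
  (5,8) → (φ(5),φ(8)) = (2,3) ∈ E(G2) ✓
  (6,7) → (φ(6),φ(7)) = (0,1) ∈ E(G2) ✓
  (6,8) → (φ(6),φ(8)) = (1,2) ∈ E(G2) ✓
  (7,8) → (φ(7),φ(8)) = (0,2) ∈ E(G2) ✓
All 14 edges of G1 map to edges of G2, and |E(G1)| = |E(G2)| = 14, so φ is a bijection on edges as well as vertices. Hence G1 ≅ G2.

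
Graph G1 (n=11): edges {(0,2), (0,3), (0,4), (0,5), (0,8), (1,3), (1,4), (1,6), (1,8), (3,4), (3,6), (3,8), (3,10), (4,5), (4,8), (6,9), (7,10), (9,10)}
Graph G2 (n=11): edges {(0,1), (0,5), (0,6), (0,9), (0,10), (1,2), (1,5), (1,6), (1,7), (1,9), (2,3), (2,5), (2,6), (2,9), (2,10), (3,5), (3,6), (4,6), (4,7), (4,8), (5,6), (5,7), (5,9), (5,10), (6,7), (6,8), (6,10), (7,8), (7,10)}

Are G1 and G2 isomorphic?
No, not isomorphic

The graphs are NOT isomorphic.

Degrees in G1: deg(0)=5, deg(1)=4, deg(2)=1, deg(3)=6, deg(4)=5, deg(5)=2, deg(6)=3, deg(7)=1, deg(8)=4, deg(9)=2, deg(10)=3.
Sorted degree sequence of G1: [6, 5, 5, 4, 4, 3, 3, 2, 2, 1, 1].
Degrees in G2: deg(0)=5, deg(1)=6, deg(2)=6, deg(3)=3, deg(4)=3, deg(5)=8, deg(6)=9, deg(7)=6, deg(8)=3, deg(9)=4, deg(10)=5.
Sorted degree sequence of G2: [9, 8, 6, 6, 6, 5, 5, 4, 3, 3, 3].
The (sorted) degree sequence is an isomorphism invariant, so since G1 and G2 have different degree sequences they cannot be isomorphic.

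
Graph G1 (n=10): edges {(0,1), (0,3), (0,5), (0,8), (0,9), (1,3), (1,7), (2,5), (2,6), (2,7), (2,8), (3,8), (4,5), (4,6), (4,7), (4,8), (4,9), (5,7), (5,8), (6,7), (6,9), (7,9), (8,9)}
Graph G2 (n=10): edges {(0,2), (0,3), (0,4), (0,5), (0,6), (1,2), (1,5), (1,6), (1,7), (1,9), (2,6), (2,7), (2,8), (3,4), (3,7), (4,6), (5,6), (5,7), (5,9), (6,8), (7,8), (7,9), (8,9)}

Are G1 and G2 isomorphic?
Yes, isomorphic

The graphs are isomorphic.
One valid mapping φ: V(G1) → V(G2): 0→0, 1→3, 2→8, 3→4, 4→1, 5→2, 6→9, 7→7, 8→6, 9→5

Verify φ preserves adjacency — for each edge of G1, its image is an edge of G2:
  (0,1) → (φ(0),φ(1)) = (0,3) ∈ E(G2) ✓
  (0,3) → (φ(0),φ(3)) = (0,4) ∈ E(G2) ✓
  (0,5) → (φ(0),φ(5)) = (0,2) ∈ E(G2) ✓
  (0,8) → (φ(0),φ(8)) = (0,6) ∈ E(G2) ✓
  (0,9) → (φ(0),φ(9)) = (0,5) ∈ E(G2) ✓
  (1,3) → (φ(1),φ(3)) = (3,4) ∈ E(G2) ✓
  (1,7) → (φ(1),φ(7)) = (3,7) ∈ E(G2) ✓
  (2,5) → (φ(2),φ(5)) = (2,8) ∈ E(G2) ✓
  (2,6) → (φ(2),φ(6)) = (8,9) ∈ E(G2) ✓
  (2,7) → (φ(2),φ(7)) = (7,8) ∈ E(G2) ✓
  (2,8) → (φ(2),φ(8)) = (6,8) ∈ E(G2) ✓
  (3,8) → (φ(3),φ(8)) = (4,6) ∈ E(G2) ✓
  (4,5) → (φ(4),φ(5)) = (1,2) ∈ E(G2) ✓
  (4,6) → (φ(4),φ(6)) = (1,9) ∈ E(G2) ✓
  (4,7) → (φ(4),φ(7)) = (1,7) ∈ E(G2) ✓
  (4,8) → (φ(4),φ(8)) = (1,6) ∈ E(G2) ✓
  (4,9) → (φ(4),φ(9)) = (1,5) ∈ E(G2) ✓
  (5,7) → (φ(5),φ(7)) = (2,7) ∈ E(G2) ✓
  (5,8) → (φ(5),φ(8)) = (2,6) ∈ E(G2) ✓
  (6,7) → (φ(6),φ(7)) = (7,9) ∈ E(G2) ✓
  (6,9) → (φ(6),φ(9)) = (5,9) ∈ E(G2) ✓
  (7,9) → (φ(7),φ(9)) = (5,7) ∈ E(G2) ✓
  (8,9) → (φ(8),φ(9)) = (5,6) ∈ E(G2) ✓
All 23 edges of G1 map to edges of G2, and |E(G1)| = |E(G2)| = 23, so φ is a bijection on edges as well as vertices. Hence G1 ≅ G2.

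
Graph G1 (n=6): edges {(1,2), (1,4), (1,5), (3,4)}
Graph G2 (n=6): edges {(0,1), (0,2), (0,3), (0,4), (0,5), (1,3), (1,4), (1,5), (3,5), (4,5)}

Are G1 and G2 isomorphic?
No, not isomorphic

The graphs are NOT isomorphic.

Connected components of G1: 2 component(s) with vertex sets [[0], [1, 2, 3, 4, 5]], sizes [1, 5].
Connected components of G2: 1 component(s) with vertex sets [[0, 1, 2, 3, 4, 5]], sizes [6].
The number of connected components (and the multiset of component sizes) is an isomorphism invariant — an isomorphism maps each component of G1 bijectively onto a component of G2. Since G1 has 2 component(s) and G2 has 1, they cannot be isomorphic.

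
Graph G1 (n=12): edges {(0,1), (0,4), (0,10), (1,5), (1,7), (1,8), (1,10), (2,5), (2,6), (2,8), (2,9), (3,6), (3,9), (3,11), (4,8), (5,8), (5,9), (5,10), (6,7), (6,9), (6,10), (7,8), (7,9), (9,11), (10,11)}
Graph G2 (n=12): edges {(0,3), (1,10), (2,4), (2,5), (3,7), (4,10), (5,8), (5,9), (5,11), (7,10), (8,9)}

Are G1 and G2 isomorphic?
No, not isomorphic

The graphs are NOT isomorphic.

Connected components of G1: 1 component(s) with vertex sets [[0, 1, 2, 3, 4, 5, 6, 7, 8, 9, 10, 11]], sizes [12].
Connected components of G2: 2 component(s) with vertex sets [[6], [0, 1, 2, 3, 4, 5, 7, 8, 9, 10, 11]], sizes [1, 11].
The number of connected components (and the multiset of component sizes) is an isomorphism invariant — an isomorphism maps each component of G1 bijectively onto a component of G2. Since G1 has 1 component(s) and G2 has 2, they cannot be isomorphic.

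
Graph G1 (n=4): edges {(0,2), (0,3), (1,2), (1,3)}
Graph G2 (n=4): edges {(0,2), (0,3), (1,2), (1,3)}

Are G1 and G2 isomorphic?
Yes, isomorphic

The graphs are isomorphic.
One valid mapping φ: V(G1) → V(G2): 0→2, 1→3, 2→0, 3→1

Verify φ preserves adjacency — for each edge of G1, its image is an edge of G2:
  (0,2) → (φ(0),φ(2)) = (0,2) ∈ E(G2) ✓
  (0,3) → (φ(0),φ(3)) = (1,2) ∈ E(G2) ✓
  (1,2) → (φ(1),φ(2)) = (0,3) ∈ E(G2) ✓
  (1,3) → (φ(1),φ(3)) = (1,3) ∈ E(G2) ✓
All 4 edges of G1 map to edges of G2, and |E(G1)| = |E(G2)| = 4, so φ is a bijection on edges as well as vertices. Hence G1 ≅ G2.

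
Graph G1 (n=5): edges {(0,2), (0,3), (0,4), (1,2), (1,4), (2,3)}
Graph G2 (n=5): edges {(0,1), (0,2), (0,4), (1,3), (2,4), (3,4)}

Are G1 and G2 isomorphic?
Yes, isomorphic

The graphs are isomorphic.
One valid mapping φ: V(G1) → V(G2): 0→0, 1→3, 2→4, 3→2, 4→1

Verify φ preserves adjacency — for each edge of G1, its image is an edge of G2:
  (0,2) → (φ(0),φ(2)) = (0,4) ∈ E(G2) ✓
  (0,3) → (φ(0),φ(3)) = (0,2) ∈ E(G2) ✓
  (0,4) → (φ(0),φ(4)) = (0,1) ∈ E(G2) ✓
  (1,2) → (φ(1),φ(2)) = (3,4) ∈ E(G2) ✓
  (1,4) → (φ(1),φ(4)) = (1,3) ∈ E(G2) ✓
  (2,3) → (φ(2),φ(3)) = (2,4) ∈ E(G2) ✓
All 6 edges of G1 map to edges of G2, and |E(G1)| = |E(G2)| = 6, so φ is a bijection on edges as well as vertices. Hence G1 ≅ G2.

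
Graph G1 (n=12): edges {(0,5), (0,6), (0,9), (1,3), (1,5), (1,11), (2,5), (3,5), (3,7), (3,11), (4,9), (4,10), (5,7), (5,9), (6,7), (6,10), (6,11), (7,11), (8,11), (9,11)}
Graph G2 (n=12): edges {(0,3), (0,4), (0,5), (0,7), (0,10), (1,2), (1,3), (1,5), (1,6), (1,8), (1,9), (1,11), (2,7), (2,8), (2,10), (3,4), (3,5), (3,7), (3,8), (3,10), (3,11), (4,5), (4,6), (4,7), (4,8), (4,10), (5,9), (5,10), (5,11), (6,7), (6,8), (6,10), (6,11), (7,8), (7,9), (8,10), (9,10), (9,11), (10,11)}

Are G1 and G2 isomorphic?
No, not isomorphic

The graphs are NOT isomorphic.

Counting triangles (3-cliques): G1 has 6, G2 has 41.
Triangle count is an isomorphism invariant, so differing triangle counts rule out isomorphism.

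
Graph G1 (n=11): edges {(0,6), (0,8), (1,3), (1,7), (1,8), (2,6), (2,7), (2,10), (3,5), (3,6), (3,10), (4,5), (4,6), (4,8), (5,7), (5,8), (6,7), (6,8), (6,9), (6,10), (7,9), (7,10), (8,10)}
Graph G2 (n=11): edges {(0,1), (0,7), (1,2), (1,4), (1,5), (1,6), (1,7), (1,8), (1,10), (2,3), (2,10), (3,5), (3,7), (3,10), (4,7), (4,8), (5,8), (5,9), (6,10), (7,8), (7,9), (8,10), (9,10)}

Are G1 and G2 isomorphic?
Yes, isomorphic

The graphs are isomorphic.
One valid mapping φ: V(G1) → V(G2): 0→6, 1→9, 2→4, 3→5, 4→2, 5→3, 6→1, 7→7, 8→10, 9→0, 10→8

Verify φ preserves adjacency — for each edge of G1, its image is an edge of G2:
  (0,6) → (φ(0),φ(6)) = (1,6) ∈ E(G2) ✓
  (0,8) → (φ(0),φ(8)) = (6,10) ∈ E(G2) ✓
  (1,3) → (φ(1),φ(3)) = (5,9) ∈ E(G2) ✓
  (1,7) → (φ(1),φ(7)) = (7,9) ∈ E(G2) ✓
  (1,8) → (φ(1),φ(8)) = (9,10) ∈ E(G2) ✓
  (2,6) → (φ(2),φ(6)) = (1,4) ∈ E(G2) ✓
  (2,7) → (φ(2),φ(7)) = (4,7) ∈ E(G2) ✓
  (2,10) → (φ(2),φ(10)) = (4,8) ∈ E(G2) ✓
  (3,5) → (φ(3),φ(5)) = (3,5) ∈ E(G2) ✓
  (3,6) → (φ(3),φ(6)) = (1,5) ∈ E(G2) ✓
  (3,10) → (φ(3),φ(10)) = (5,8) ∈ E(G2) ✓
  (4,5) → (φ(4),φ(5)) = (2,3) ∈ E(G2) ✓
  (4,6) → (φ(4),φ(6)) = (1,2) ∈ E(G2) ✓
  (4,8) → (φ(4),φ(8)) = (2,10) ∈ E(G2) ✓
  (5,7) → (φ(5),φ(7)) = (3,7) ∈ E(G2) ✓
  (5,8) → (φ(5),φ(8)) = (3,10) ∈ E(G2) ✓
  (6,7) → (φ(6),φ(7)) = (1,7) ∈ E(G2) ✓
  (6,8) → (φ(6),φ(8)) = (1,10) ∈ E(G2) ✓
  (6,9) → (φ(6),φ(9)) = (0,1) ∈ E(G2) ✓
  (6,10) → (φ(6),φ(10)) = (1,8) ∈ E(G2) ✓
  (7,9) → (φ(7),φ(9)) = (0,7) ∈ E(G2) ✓
  (7,10) → (φ(7),φ(10)) = (7,8) ∈ E(G2) ✓
  (8,10) → (φ(8),φ(10)) = (8,10) ∈ E(G2) ✓
All 23 edges of G1 map to edges of G2, and |E(G1)| = |E(G2)| = 23, so φ is a bijection on edges as well as vertices. Hence G1 ≅ G2.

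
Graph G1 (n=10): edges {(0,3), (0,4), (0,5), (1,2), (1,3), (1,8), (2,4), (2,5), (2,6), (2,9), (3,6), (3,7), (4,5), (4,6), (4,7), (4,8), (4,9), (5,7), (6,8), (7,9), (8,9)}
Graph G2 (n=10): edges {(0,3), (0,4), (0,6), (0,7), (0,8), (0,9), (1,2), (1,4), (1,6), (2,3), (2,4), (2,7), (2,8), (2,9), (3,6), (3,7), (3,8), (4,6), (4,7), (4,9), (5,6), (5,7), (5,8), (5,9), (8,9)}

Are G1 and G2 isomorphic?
No, not isomorphic

The graphs are NOT isomorphic.

Counting triangles (3-cliques): G1 has 8, G2 has 15.
Triangle count is an isomorphism invariant, so differing triangle counts rule out isomorphism.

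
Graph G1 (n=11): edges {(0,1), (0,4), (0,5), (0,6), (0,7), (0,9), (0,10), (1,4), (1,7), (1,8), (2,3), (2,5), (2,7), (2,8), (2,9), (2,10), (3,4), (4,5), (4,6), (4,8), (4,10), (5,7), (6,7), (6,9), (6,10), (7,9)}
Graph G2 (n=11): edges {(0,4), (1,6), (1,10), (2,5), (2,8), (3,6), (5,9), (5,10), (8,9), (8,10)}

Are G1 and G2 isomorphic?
No, not isomorphic

The graphs are NOT isomorphic.

Connected components of G1: 1 component(s) with vertex sets [[0, 1, 2, 3, 4, 5, 6, 7, 8, 9, 10]], sizes [11].
Connected components of G2: 3 component(s) with vertex sets [[7], [0, 4], [1, 2, 3, 5, 6, 8, 9, 10]], sizes [1, 2, 8].
The number of connected components (and the multiset of component sizes) is an isomorphism invariant — an isomorphism maps each component of G1 bijectively onto a component of G2. Since G1 has 1 component(s) and G2 has 3, they cannot be isomorphic.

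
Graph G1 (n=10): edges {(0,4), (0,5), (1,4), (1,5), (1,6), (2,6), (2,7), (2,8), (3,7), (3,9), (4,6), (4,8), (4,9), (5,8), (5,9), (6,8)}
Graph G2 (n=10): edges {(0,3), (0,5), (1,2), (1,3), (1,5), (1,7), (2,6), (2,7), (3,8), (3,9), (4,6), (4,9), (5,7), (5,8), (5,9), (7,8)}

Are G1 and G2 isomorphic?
Yes, isomorphic

The graphs are isomorphic.
One valid mapping φ: V(G1) → V(G2): 0→0, 1→8, 2→2, 3→4, 4→5, 5→3, 6→7, 7→6, 8→1, 9→9

Verify φ preserves adjacency — for each edge of G1, its image is an edge of G2:
  (0,4) → (φ(0),φ(4)) = (0,5) ∈ E(G2) ✓
  (0,5) → (φ(0),φ(5)) = (0,3) ∈ E(G2) ✓
  (1,4) → (φ(1),φ(4)) = (5,8) ∈ E(G2) ✓
  (1,5) → (φ(1),φ(5)) = (3,8) ∈ E(G2) ✓
  (1,6) → (φ(1),φ(6)) = (7,8) ∈ E(G2) ✓
  (2,6) → (φ(2),φ(6)) = (2,7) ∈ E(G2) ✓
  (2,7) → (φ(2),φ(7)) = (2,6) ∈ E(G2) ✓
  (2,8) → (φ(2),φ(8)) = (1,2) ∈ E(G2) ✓
  (3,7) → (φ(3),φ(7)) = (4,6) ∈ E(G2) ✓
  (3,9) → (φ(3),φ(9)) = (4,9) ∈ E(G2) ✓
  (4,6) → (φ(4),φ(6)) = (5,7) ∈ E(G2) ✓
  (4,8) → (φ(4),φ(8)) = (1,5) ∈ E(G2) ✓
  (4,9) → (φ(4),φ(9)) = (5,9) ∈ E(G2) ✓
  (5,8) → (φ(5),φ(8)) = (1,3) ∈ E(G2) ✓
  (5,9) → (φ(5),φ(9)) = (3,9) ∈ E(G2) ✓
  (6,8) → (φ(6),φ(8)) = (1,7) ∈ E(G2) ✓
All 16 edges of G1 map to edges of G2, and |E(G1)| = |E(G2)| = 16, so φ is a bijection on edges as well as vertices. Hence G1 ≅ G2.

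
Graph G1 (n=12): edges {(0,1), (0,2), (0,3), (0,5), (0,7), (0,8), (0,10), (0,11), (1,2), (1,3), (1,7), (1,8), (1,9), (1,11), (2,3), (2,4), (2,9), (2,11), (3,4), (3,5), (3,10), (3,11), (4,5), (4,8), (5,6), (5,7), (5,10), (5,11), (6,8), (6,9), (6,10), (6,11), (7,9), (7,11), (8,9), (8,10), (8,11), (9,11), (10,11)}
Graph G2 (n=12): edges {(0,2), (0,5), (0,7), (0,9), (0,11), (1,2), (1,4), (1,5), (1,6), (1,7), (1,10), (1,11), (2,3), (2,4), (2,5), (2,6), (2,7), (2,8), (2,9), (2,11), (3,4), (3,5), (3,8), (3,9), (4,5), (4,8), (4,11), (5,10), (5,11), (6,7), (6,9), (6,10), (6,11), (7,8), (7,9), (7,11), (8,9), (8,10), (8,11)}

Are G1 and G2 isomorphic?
Yes, isomorphic

The graphs are isomorphic.
One valid mapping φ: V(G1) → V(G2): 0→11, 1→7, 2→6, 3→1, 4→10, 5→5, 6→3, 7→0, 8→8, 9→9, 10→4, 11→2

Verify φ preserves adjacency — for each edge of G1, its image is an edge of G2:
  (0,1) → (φ(0),φ(1)) = (7,11) ∈ E(G2) ✓
  (0,2) → (φ(0),φ(2)) = (6,11) ∈ E(G2) ✓
  (0,3) → (φ(0),φ(3)) = (1,11) ∈ E(G2) ✓
  (0,5) → (φ(0),φ(5)) = (5,11) ∈ E(G2) ✓
  (0,7) → (φ(0),φ(7)) = (0,11) ∈ E(G2) ✓
  (0,8) → (φ(0),φ(8)) = (8,11) ∈ E(G2) ✓
  (0,10) → (φ(0),φ(10)) = (4,11) ∈ E(G2) ✓
  (0,11) → (φ(0),φ(11)) = (2,11) ∈ E(G2) ✓
  (1,2) → (φ(1),φ(2)) = (6,7) ∈ E(G2) ✓
  (1,3) → (φ(1),φ(3)) = (1,7) ∈ E(G2) ✓
  (1,7) → (φ(1),φ(7)) = (0,7) ∈ E(G2) ✓
  (1,8) → (φ(1),φ(8)) = (7,8) ∈ E(G2) ✓
  (1,9) → (φ(1),φ(9)) = (7,9) ∈ E(G2) ✓
  (1,11) → (φ(1),φ(11)) = (2,7) ∈ E(G2) ✓
  (2,3) → (φ(2),φ(3)) = (1,6) ∈ E(G2) ✓
  (2,4) → (φ(2),φ(4)) = (6,10) ∈ E(G2) ✓
  (2,9) → (φ(2),φ(9)) = (6,9) ∈ E(G2) ✓
  (2,11) → (φ(2),φ(11)) = (2,6) ∈ E(G2) ✓
  (3,4) → (φ(3),φ(4)) = (1,10) ∈ E(G2) ✓
  (3,5) → (φ(3),φ(5)) = (1,5) ∈ E(G2) ✓
  (3,10) → (φ(3),φ(10)) = (1,4) ∈ E(G2) ✓
  (3,11) → (φ(3),φ(11)) = (1,2) ∈ E(G2) ✓
  (4,5) → (φ(4),φ(5)) = (5,10) ∈ E(G2) ✓
  (4,8) → (φ(4),φ(8)) = (8,10) ∈ E(G2) ✓
  (5,6) → (φ(5),φ(6)) = (3,5) ∈ E(G2) ✓
  (5,7) → (φ(5),φ(7)) = (0,5) ∈ E(G2) ✓
  (5,10) → (φ(5),φ(10)) = (4,5) ∈ E(G2) ✓
  (5,11) → (φ(5),φ(11)) = (2,5) ∈ E(G2) ✓
  (6,8) → (φ(6),φ(8)) = (3,8) ∈ E(G2) ✓
  (6,9) → (φ(6),φ(9)) = (3,9) ∈ E(G2) ✓
  (6,10) → (φ(6),φ(10)) = (3,4) ∈ E(G2) ✓
  (6,11) → (φ(6),φ(11)) = (2,3) ∈ E(G2) ✓
  (7,9) → (φ(7),φ(9)) = (0,9) ∈ E(G2) ✓
  (7,11) → (φ(7),φ(11)) = (0,2) ∈ E(G2) ✓
  (8,9) → (φ(8),φ(9)) = (8,9) ∈ E(G2) ✓
  (8,10) → (φ(8),φ(10)) = (4,8) ∈ E(G2) ✓
  (8,11) → (φ(8),φ(11)) = (2,8) ∈ E(G2) ✓
  (9,11) → (φ(9),φ(11)) = (2,9) ∈ E(G2) ✓
  (10,11) → (φ(10),φ(11)) = (2,4) ∈ E(G2) ✓
All 39 edges of G1 map to edges of G2, and |E(G1)| = |E(G2)| = 39, so φ is a bijection on edges as well as vertices. Hence G1 ≅ G2.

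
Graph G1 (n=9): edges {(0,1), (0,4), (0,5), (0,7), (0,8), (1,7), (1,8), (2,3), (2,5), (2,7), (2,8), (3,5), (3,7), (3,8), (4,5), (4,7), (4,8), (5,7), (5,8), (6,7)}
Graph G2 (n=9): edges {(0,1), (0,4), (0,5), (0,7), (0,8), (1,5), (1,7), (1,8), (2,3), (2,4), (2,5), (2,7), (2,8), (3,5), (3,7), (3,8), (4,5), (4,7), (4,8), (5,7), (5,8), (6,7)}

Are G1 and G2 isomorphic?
No, not isomorphic

The graphs are NOT isomorphic.

Counting edges: G1 has 20 edge(s); G2 has 22 edge(s).
Edge count is an isomorphism invariant (a bijection on vertices induces a bijection on edges), so differing edge counts rule out isomorphism.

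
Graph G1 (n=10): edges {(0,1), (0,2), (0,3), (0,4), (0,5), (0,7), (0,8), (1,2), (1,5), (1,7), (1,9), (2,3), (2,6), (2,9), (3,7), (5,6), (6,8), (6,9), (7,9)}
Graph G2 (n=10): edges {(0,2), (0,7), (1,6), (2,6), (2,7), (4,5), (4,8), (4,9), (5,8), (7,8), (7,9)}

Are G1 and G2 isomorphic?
No, not isomorphic

The graphs are NOT isomorphic.

Connected components of G1: 1 component(s) with vertex sets [[0, 1, 2, 3, 4, 5, 6, 7, 8, 9]], sizes [10].
Connected components of G2: 2 component(s) with vertex sets [[3], [0, 1, 2, 4, 5, 6, 7, 8, 9]], sizes [1, 9].
The number of connected components (and the multiset of component sizes) is an isomorphism invariant — an isomorphism maps each component of G1 bijectively onto a component of G2. Since G1 has 1 component(s) and G2 has 2, they cannot be isomorphic.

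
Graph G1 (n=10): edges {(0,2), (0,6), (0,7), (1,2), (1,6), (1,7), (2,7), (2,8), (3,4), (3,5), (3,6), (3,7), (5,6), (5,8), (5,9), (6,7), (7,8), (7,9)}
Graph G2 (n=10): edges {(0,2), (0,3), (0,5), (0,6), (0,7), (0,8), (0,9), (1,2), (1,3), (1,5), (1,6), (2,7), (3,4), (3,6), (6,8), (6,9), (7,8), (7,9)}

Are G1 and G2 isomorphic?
Yes, isomorphic

The graphs are isomorphic.
One valid mapping φ: V(G1) → V(G2): 0→9, 1→8, 2→7, 3→3, 4→4, 5→1, 6→6, 7→0, 8→2, 9→5

Verify φ preserves adjacency — for each edge of G1, its image is an edge of G2:
  (0,2) → (φ(0),φ(2)) = (7,9) ∈ E(G2) ✓
  (0,6) → (φ(0),φ(6)) = (6,9) ∈ E(G2) ✓
  (0,7) → (φ(0),φ(7)) = (0,9) ∈ E(G2) ✓
  (1,2) → (φ(1),φ(2)) = (7,8) ∈ E(G2) ✓
  (1,6) → (φ(1),φ(6)) = (6,8) ∈ E(G2) ✓
  (1,7) → (φ(1),φ(7)) = (0,8) ∈ E(G2) ✓
  (2,7) → (φ(2),φ(7)) = (0,7) ∈ E(G2) ✓
  (2,8) → (φ(2),φ(8)) = (2,7) ∈ E(G2) ✓
  (3,4) → (φ(3),φ(4)) = (3,4) ∈ E(G2) ✓
  (3,5) → (φ(3),φ(5)) = (1,3) ∈ E(G2) ✓
  (3,6) → (φ(3),φ(6)) = (3,6) ∈ E(G2) ✓
  (3,7) → (φ(3),φ(7)) = (0,3) ∈ E(G2) ✓
  (5,6) → (φ(5),φ(6)) = (1,6) ∈ E(G2) ✓
  (5,8) → (φ(5),φ(8)) = (1,2) ∈ E(G2) ✓
  (5,9) → (φ(5),φ(9)) = (1,5) ∈ E(G2) ✓
  (6,7) → (φ(6),φ(7)) = (0,6) ∈ E(G2) ✓
  (7,8) → (φ(7),φ(8)) = (0,2) ∈ E(G2) ✓
  (7,9) → (φ(7),φ(9)) = (0,5) ∈ E(G2) ✓
All 18 edges of G1 map to edges of G2, and |E(G1)| = |E(G2)| = 18, so φ is a bijection on edges as well as vertices. Hence G1 ≅ G2.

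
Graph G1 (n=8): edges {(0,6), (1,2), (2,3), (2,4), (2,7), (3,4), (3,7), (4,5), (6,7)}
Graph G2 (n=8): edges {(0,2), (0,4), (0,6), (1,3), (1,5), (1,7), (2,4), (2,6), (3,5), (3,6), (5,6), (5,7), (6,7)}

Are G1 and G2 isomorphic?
No, not isomorphic

The graphs are NOT isomorphic.

Counting triangles (3-cliques): G1 has 2, G2 has 6.
Triangle count is an isomorphism invariant, so differing triangle counts rule out isomorphism.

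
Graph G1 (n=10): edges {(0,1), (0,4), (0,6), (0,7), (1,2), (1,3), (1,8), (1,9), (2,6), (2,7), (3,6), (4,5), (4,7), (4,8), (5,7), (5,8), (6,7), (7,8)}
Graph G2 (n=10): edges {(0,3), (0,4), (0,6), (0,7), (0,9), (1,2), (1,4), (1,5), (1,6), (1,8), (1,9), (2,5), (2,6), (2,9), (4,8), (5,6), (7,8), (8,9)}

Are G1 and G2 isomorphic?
Yes, isomorphic

The graphs are isomorphic.
One valid mapping φ: V(G1) → V(G2): 0→9, 1→0, 2→4, 3→7, 4→2, 5→5, 6→8, 7→1, 8→6, 9→3

Verify φ preserves adjacency — for each edge of G1, its image is an edge of G2:
  (0,1) → (φ(0),φ(1)) = (0,9) ∈ E(G2) ✓
  (0,4) → (φ(0),φ(4)) = (2,9) ∈ E(G2) ✓
  (0,6) → (φ(0),φ(6)) = (8,9) ∈ E(G2) ✓
  (0,7) → (φ(0),φ(7)) = (1,9) ∈ E(G2) ✓
  (1,2) → (φ(1),φ(2)) = (0,4) ∈ E(G2) ✓
  (1,3) → (φ(1),φ(3)) = (0,7) ∈ E(G2) ✓
  (1,8) → (φ(1),φ(8)) = (0,6) ∈ E(G2) ✓
  (1,9) → (φ(1),φ(9)) = (0,3) ∈ E(G2) ✓
  (2,6) → (φ(2),φ(6)) = (4,8) ∈ E(G2) ✓
  (2,7) → (φ(2),φ(7)) = (1,4) ∈ E(G2) ✓
  (3,6) → (φ(3),φ(6)) = (7,8) ∈ E(G2) ✓
  (4,5) → (φ(4),φ(5)) = (2,5) ∈ E(G2) ✓
  (4,7) → (φ(4),φ(7)) = (1,2) ∈ E(G2) ✓
  (4,8) → (φ(4),φ(8)) = (2,6) ∈ E(G2) ✓
  (5,7) → (φ(5),φ(7)) = (1,5) ∈ E(G2) ✓
  (5,8) → (φ(5),φ(8)) = (5,6) ∈ E(G2) ✓
  (6,7) → (φ(6),φ(7)) = (1,8) ∈ E(G2) ✓
  (7,8) → (φ(7),φ(8)) = (1,6) ∈ E(G2) ✓
All 18 edges of G1 map to edges of G2, and |E(G1)| = |E(G2)| = 18, so φ is a bijection on edges as well as vertices. Hence G1 ≅ G2.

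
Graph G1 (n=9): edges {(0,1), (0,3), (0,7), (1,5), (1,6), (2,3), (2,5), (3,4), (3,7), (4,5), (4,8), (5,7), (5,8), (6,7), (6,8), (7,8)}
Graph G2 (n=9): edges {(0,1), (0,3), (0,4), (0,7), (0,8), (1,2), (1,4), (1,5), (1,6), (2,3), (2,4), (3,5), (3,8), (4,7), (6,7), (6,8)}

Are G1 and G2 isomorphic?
Yes, isomorphic

The graphs are isomorphic.
One valid mapping φ: V(G1) → V(G2): 0→8, 1→6, 2→5, 3→3, 4→2, 5→1, 6→7, 7→0, 8→4

Verify φ preserves adjacency — for each edge of G1, its image is an edge of G2:
  (0,1) → (φ(0),φ(1)) = (6,8) ∈ E(G2) ✓
  (0,3) → (φ(0),φ(3)) = (3,8) ∈ E(G2) ✓
  (0,7) → (φ(0),φ(7)) = (0,8) ∈ E(G2) ✓
  (1,5) → (φ(1),φ(5)) = (1,6) ∈ E(G2) ✓
  (1,6) → (φ(1),φ(6)) = (6,7) ∈ E(G2) ✓
  (2,3) → (φ(2),φ(3)) = (3,5) ∈ E(G2) ✓
  (2,5) → (φ(2),φ(5)) = (1,5) ∈ E(G2) ✓
  (3,4) → (φ(3),φ(4)) = (2,3) ∈ E(G2) ✓
  (3,7) → (φ(3),φ(7)) = (0,3) ∈ E(G2) ✓
  (4,5) → (φ(4),φ(5)) = (1,2) ∈ E(G2) ✓
  (4,8) → (φ(4),φ(8)) = (2,4) ∈ E(G2) ✓
  (5,7) → (φ(5),φ(7)) = (0,1) ∈ E(G2) ✓
  (5,8) → (φ(5),φ(8)) = (1,4) ∈ E(G2) ✓
  (6,7) → (φ(6),φ(7)) = (0,7) ∈ E(G2) ✓
  (6,8) → (φ(6),φ(8)) = (4,7) ∈ E(G2) ✓
  (7,8) → (φ(7),φ(8)) = (0,4) ∈ E(G2) ✓
All 16 edges of G1 map to edges of G2, and |E(G1)| = |E(G2)| = 16, so φ is a bijection on edges as well as vertices. Hence G1 ≅ G2.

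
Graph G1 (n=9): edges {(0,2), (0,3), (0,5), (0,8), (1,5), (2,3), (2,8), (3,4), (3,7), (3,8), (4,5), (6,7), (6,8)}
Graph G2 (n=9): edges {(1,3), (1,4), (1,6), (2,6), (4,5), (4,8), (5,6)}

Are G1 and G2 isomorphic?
No, not isomorphic

The graphs are NOT isomorphic.

Counting triangles (3-cliques): G1 has 4, G2 has 0.
Triangle count is an isomorphism invariant, so differing triangle counts rule out isomorphism.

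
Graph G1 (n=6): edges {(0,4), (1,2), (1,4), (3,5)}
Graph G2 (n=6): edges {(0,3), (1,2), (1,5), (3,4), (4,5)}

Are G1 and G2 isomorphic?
No, not isomorphic

The graphs are NOT isomorphic.

Connected components of G1: 2 component(s) with vertex sets [[3, 5], [0, 1, 2, 4]], sizes [2, 4].
Connected components of G2: 1 component(s) with vertex sets [[0, 1, 2, 3, 4, 5]], sizes [6].
The number of connected components (and the multiset of component sizes) is an isomorphism invariant — an isomorphism maps each component of G1 bijectively onto a component of G2. Since G1 has 2 component(s) and G2 has 1, they cannot be isomorphic.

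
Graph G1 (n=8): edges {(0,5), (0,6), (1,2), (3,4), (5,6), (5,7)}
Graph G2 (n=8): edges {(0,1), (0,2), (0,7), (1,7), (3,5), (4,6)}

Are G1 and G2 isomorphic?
Yes, isomorphic

The graphs are isomorphic.
One valid mapping φ: V(G1) → V(G2): 0→1, 1→4, 2→6, 3→3, 4→5, 5→0, 6→7, 7→2

Verify φ preserves adjacency — for each edge of G1, its image is an edge of G2:
  (0,5) → (φ(0),φ(5)) = (0,1) ∈ E(G2) ✓
  (0,6) → (φ(0),φ(6)) = (1,7) ∈ E(G2) ✓
  (1,2) → (φ(1),φ(2)) = (4,6) ∈ E(G2) ✓
  (3,4) → (φ(3),φ(4)) = (3,5) ∈ E(G2) ✓
  (5,6) → (φ(5),φ(6)) = (0,7) ∈ E(G2) ✓
  (5,7) → (φ(5),φ(7)) = (0,2) ∈ E(G2) ✓
All 6 edges of G1 map to edges of G2, and |E(G1)| = |E(G2)| = 6, so φ is a bijection on edges as well as vertices. Hence G1 ≅ G2.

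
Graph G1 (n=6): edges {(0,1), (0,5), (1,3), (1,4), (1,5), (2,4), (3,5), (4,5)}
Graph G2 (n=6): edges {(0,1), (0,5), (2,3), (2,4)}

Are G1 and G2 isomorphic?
No, not isomorphic

The graphs are NOT isomorphic.

Connected components of G1: 1 component(s) with vertex sets [[0, 1, 2, 3, 4, 5]], sizes [6].
Connected components of G2: 2 component(s) with vertex sets [[0, 1, 5], [2, 3, 4]], sizes [3, 3].
The number of connected components (and the multiset of component sizes) is an isomorphism invariant — an isomorphism maps each component of G1 bijectively onto a component of G2. Since G1 has 1 component(s) and G2 has 2, they cannot be isomorphic.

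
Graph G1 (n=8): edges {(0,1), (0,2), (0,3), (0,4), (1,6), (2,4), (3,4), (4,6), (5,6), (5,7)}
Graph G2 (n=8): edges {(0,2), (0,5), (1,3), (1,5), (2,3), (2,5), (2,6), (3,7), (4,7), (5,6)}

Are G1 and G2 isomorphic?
Yes, isomorphic

The graphs are isomorphic.
One valid mapping φ: V(G1) → V(G2): 0→5, 1→1, 2→6, 3→0, 4→2, 5→7, 6→3, 7→4

Verify φ preserves adjacency — for each edge of G1, its image is an edge of G2:
  (0,1) → (φ(0),φ(1)) = (1,5) ∈ E(G2) ✓
  (0,2) → (φ(0),φ(2)) = (5,6) ∈ E(G2) ✓
  (0,3) → (φ(0),φ(3)) = (0,5) ∈ E(G2) ✓
  (0,4) → (φ(0),φ(4)) = (2,5) ∈ E(G2) ✓
  (1,6) → (φ(1),φ(6)) = (1,3) ∈ E(G2) ✓
  (2,4) → (φ(2),φ(4)) = (2,6) ∈ E(G2) ✓
  (3,4) → (φ(3),φ(4)) = (0,2) ∈ E(G2) ✓
  (4,6) → (φ(4),φ(6)) = (2,3) ∈ E(G2) ✓
  (5,6) → (φ(5),φ(6)) = (3,7) ∈ E(G2) ✓
  (5,7) → (φ(5),φ(7)) = (4,7) ∈ E(G2) ✓
All 10 edges of G1 map to edges of G2, and |E(G1)| = |E(G2)| = 10, so φ is a bijection on edges as well as vertices. Hence G1 ≅ G2.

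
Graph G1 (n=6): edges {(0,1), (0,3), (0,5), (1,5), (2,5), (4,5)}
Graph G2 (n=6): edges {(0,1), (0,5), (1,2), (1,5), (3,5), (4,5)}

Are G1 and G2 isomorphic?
Yes, isomorphic

The graphs are isomorphic.
One valid mapping φ: V(G1) → V(G2): 0→1, 1→0, 2→4, 3→2, 4→3, 5→5

Verify φ preserves adjacency — for each edge of G1, its image is an edge of G2:
  (0,1) → (φ(0),φ(1)) = (0,1) ∈ E(G2) ✓
  (0,3) → (φ(0),φ(3)) = (1,2) ∈ E(G2) ✓
  (0,5) → (φ(0),φ(5)) = (1,5) ∈ E(G2) ✓
  (1,5) → (φ(1),φ(5)) = (0,5) ∈ E(G2) ✓
  (2,5) → (φ(2),φ(5)) = (4,5) ∈ E(G2) ✓
  (4,5) → (φ(4),φ(5)) = (3,5) ∈ E(G2) ✓
All 6 edges of G1 map to edges of G2, and |E(G1)| = |E(G2)| = 6, so φ is a bijection on edges as well as vertices. Hence G1 ≅ G2.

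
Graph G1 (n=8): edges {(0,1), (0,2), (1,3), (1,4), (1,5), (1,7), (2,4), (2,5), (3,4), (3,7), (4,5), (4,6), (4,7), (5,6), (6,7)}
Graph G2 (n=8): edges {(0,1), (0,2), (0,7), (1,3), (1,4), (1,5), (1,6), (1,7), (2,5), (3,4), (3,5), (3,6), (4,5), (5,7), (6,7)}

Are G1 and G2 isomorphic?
Yes, isomorphic

The graphs are isomorphic.
One valid mapping φ: V(G1) → V(G2): 0→2, 1→5, 2→0, 3→4, 4→1, 5→7, 6→6, 7→3

Verify φ preserves adjacency — for each edge of G1, its image is an edge of G2:
  (0,1) → (φ(0),φ(1)) = (2,5) ∈ E(G2) ✓
  (0,2) → (φ(0),φ(2)) = (0,2) ∈ E(G2) ✓
  (1,3) → (φ(1),φ(3)) = (4,5) ∈ E(G2) ✓
  (1,4) → (φ(1),φ(4)) = (1,5) ∈ E(G2) ✓
  (1,5) → (φ(1),φ(5)) = (5,7) ∈ E(G2) ✓
  (1,7) → (φ(1),φ(7)) = (3,5) ∈ E(G2) ✓
  (2,4) → (φ(2),φ(4)) = (0,1) ∈ E(G2) ✓
  (2,5) → (φ(2),φ(5)) = (0,7) ∈ E(G2) ✓
  (3,4) → (φ(3),φ(4)) = (1,4) ∈ E(G2) ✓
  (3,7) → (φ(3),φ(7)) = (3,4) ∈ E(G2) ✓
  (4,5) → (φ(4),φ(5)) = (1,7) ∈ E(G2) ✓
  (4,6) → (φ(4),φ(6)) = (1,6) ∈ E(G2) ✓
  (4,7) → (φ(4),φ(7)) = (1,3) ∈ E(G2) ✓
  (5,6) → (φ(5),φ(6)) = (6,7) ∈ E(G2) ✓
  (6,7) → (φ(6),φ(7)) = (3,6) ∈ E(G2) ✓
All 15 edges of G1 map to edges of G2, and |E(G1)| = |E(G2)| = 15, so φ is a bijection on edges as well as vertices. Hence G1 ≅ G2.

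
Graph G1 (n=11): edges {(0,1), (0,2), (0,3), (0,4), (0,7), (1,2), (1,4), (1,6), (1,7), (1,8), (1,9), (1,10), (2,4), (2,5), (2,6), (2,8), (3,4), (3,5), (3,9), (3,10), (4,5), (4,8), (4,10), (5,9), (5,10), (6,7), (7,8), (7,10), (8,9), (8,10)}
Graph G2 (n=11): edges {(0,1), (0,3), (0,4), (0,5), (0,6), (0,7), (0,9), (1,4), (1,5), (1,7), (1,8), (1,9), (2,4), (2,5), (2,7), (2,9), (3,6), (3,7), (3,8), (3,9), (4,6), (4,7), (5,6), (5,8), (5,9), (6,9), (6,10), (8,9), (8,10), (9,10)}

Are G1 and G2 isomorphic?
Yes, isomorphic

The graphs are isomorphic.
One valid mapping φ: V(G1) → V(G2): 0→3, 1→9, 2→6, 3→7, 4→0, 5→4, 6→10, 7→8, 8→5, 9→2, 10→1

Verify φ preserves adjacency — for each edge of G1, its image is an edge of G2:
  (0,1) → (φ(0),φ(1)) = (3,9) ∈ E(G2) ✓
  (0,2) → (φ(0),φ(2)) = (3,6) ∈ E(G2) ✓
  (0,3) → (φ(0),φ(3)) = (3,7) ∈ E(G2) ✓
  (0,4) → (φ(0),φ(4)) = (0,3) ∈ E(G2) ✓
  (0,7) → (φ(0),φ(7)) = (3,8) ∈ E(G2) ✓
  (1,2) → (φ(1),φ(2)) = (6,9) ∈ E(G2) ✓
  (1,4) → (φ(1),φ(4)) = (0,9) ∈ E(G2) ✓
  (1,6) → (φ(1),φ(6)) = (9,10) ∈ E(G2) ✓
  (1,7) → (φ(1),φ(7)) = (8,9) ∈ E(G2) ✓
  (1,8) → (φ(1),φ(8)) = (5,9) ∈ E(G2) ✓
  (1,9) → (φ(1),φ(9)) = (2,9) ∈ E(G2) ✓
  (1,10) → (φ(1),φ(10)) = (1,9) ∈ E(G2) ✓
  (2,4) → (φ(2),φ(4)) = (0,6) ∈ E(G2) ✓
  (2,5) → (φ(2),φ(5)) = (4,6) ∈ E(G2) ✓
  (2,6) → (φ(2),φ(6)) = (6,10) ∈ E(G2) ✓
  (2,8) → (φ(2),φ(8)) = (5,6) ∈ E(G2) ✓
  (3,4) → (φ(3),φ(4)) = (0,7) ∈ E(G2) ✓
  (3,5) → (φ(3),φ(5)) = (4,7) ∈ E(G2) ✓
  (3,9) → (φ(3),φ(9)) = (2,7) ∈ E(G2) ✓
  (3,10) → (φ(3),φ(10)) = (1,7) ∈ E(G2) ✓
  (4,5) → (φ(4),φ(5)) = (0,4) ∈ E(G2) ✓
  (4,8) → (φ(4),φ(8)) = (0,5) ∈ E(G2) ✓
  (4,10) → (φ(4),φ(10)) = (0,1) ∈ E(G2) ✓
  (5,9) → (φ(5),φ(9)) = (2,4) ∈ E(G2) ✓
  (5,10) → (φ(5),φ(10)) = (1,4) ∈ E(G2) ✓
  (6,7) → (φ(6),φ(7)) = (8,10) ∈ E(G2) ✓
  (7,8) → (φ(7),φ(8)) = (5,8) ∈ E(G2) ✓
  (7,10) → (φ(7),φ(10)) = (1,8) ∈ E(G2) ✓
  (8,9) → (φ(8),φ(9)) = (2,5) ∈ E(G2) ✓
  (8,10) → (φ(8),φ(10)) = (1,5) ∈ E(G2) ✓
All 30 edges of G1 map to edges of G2, and |E(G1)| = |E(G2)| = 30, so φ is a bijection on edges as well as vertices. Hence G1 ≅ G2.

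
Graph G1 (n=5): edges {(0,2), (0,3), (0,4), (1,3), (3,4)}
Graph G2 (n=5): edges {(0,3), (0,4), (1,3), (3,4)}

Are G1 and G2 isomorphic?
No, not isomorphic

The graphs are NOT isomorphic.

Counting edges: G1 has 5 edge(s); G2 has 4 edge(s).
Edge count is an isomorphism invariant (a bijection on vertices induces a bijection on edges), so differing edge counts rule out isomorphism.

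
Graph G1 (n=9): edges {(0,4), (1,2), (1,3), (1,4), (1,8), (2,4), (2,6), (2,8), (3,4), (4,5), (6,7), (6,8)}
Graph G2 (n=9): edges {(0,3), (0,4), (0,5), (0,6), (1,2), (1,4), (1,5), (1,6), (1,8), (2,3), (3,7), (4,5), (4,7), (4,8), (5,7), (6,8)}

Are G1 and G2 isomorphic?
No, not isomorphic

The graphs are NOT isomorphic.

Counting triangles (3-cliques): G1 has 4, G2 has 5.
Triangle count is an isomorphism invariant, so differing triangle counts rule out isomorphism.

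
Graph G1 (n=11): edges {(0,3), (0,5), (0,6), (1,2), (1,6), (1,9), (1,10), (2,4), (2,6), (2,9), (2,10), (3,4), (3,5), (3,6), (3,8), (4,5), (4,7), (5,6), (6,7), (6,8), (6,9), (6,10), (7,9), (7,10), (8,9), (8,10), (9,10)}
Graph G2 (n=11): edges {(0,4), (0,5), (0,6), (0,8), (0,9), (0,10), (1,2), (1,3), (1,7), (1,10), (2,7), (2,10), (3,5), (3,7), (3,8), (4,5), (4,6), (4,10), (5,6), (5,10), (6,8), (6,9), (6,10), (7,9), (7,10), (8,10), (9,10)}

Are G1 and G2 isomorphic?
Yes, isomorphic

The graphs are isomorphic.
One valid mapping φ: V(G1) → V(G2): 0→2, 1→4, 2→5, 3→7, 4→3, 5→1, 6→10, 7→8, 8→9, 9→0, 10→6

Verify φ preserves adjacency — for each edge of G1, its image is an edge of G2:
  (0,3) → (φ(0),φ(3)) = (2,7) ∈ E(G2) ✓
  (0,5) → (φ(0),φ(5)) = (1,2) ∈ E(G2) ✓
  (0,6) → (φ(0),φ(6)) = (2,10) ∈ E(G2) ✓
  (1,2) → (φ(1),φ(2)) = (4,5) ∈ E(G2) ✓
  (1,6) → (φ(1),φ(6)) = (4,10) ∈ E(G2) ✓
  (1,9) → (φ(1),φ(9)) = (0,4) ∈ E(G2) ✓
  (1,10) → (φ(1),φ(10)) = (4,6) ∈ E(G2) ✓
  (2,4) → (φ(2),φ(4)) = (3,5) ∈ E(G2) ✓
  (2,6) → (φ(2),φ(6)) = (5,10) ∈ E(G2) ✓
  (2,9) → (φ(2),φ(9)) = (0,5) ∈ E(G2) ✓
  (2,10) → (φ(2),φ(10)) = (5,6) ∈ E(G2) ✓
  (3,4) → (φ(3),φ(4)) = (3,7) ∈ E(G2) ✓
  (3,5) → (φ(3),φ(5)) = (1,7) ∈ E(G2) ✓
  (3,6) → (φ(3),φ(6)) = (7,10) ∈ E(G2) ✓
  (3,8) → (φ(3),φ(8)) = (7,9) ∈ E(G2) ✓
  (4,5) → (φ(4),φ(5)) = (1,3) ∈ E(G2) ✓
  (4,7) → (φ(4),φ(7)) = (3,8) ∈ E(G2) ✓
  (5,6) → (φ(5),φ(6)) = (1,10) ∈ E(G2) ✓
  (6,7) → (φ(6),φ(7)) = (8,10) ∈ E(G2) ✓
  (6,8) → (φ(6),φ(8)) = (9,10) ∈ E(G2) ✓
  (6,9) → (φ(6),φ(9)) = (0,10) ∈ E(G2) ✓
  (6,10) → (φ(6),φ(10)) = (6,10) ∈ E(G2) ✓
  (7,9) → (φ(7),φ(9)) = (0,8) ∈ E(G2) ✓
  (7,10) → (φ(7),φ(10)) = (6,8) ∈ E(G2) ✓
  (8,9) → (φ(8),φ(9)) = (0,9) ∈ E(G2) ✓
  (8,10) → (φ(8),φ(10)) = (6,9) ∈ E(G2) ✓
  (9,10) → (φ(9),φ(10)) = (0,6) ∈ E(G2) ✓
All 27 edges of G1 map to edges of G2, and |E(G1)| = |E(G2)| = 27, so φ is a bijection on edges as well as vertices. Hence G1 ≅ G2.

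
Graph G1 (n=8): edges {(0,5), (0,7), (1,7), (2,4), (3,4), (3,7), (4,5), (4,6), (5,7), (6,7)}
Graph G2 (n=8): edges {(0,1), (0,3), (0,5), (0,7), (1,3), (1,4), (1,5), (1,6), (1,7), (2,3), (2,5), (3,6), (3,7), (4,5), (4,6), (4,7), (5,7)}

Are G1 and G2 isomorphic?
No, not isomorphic

The graphs are NOT isomorphic.

Counting triangles (3-cliques): G1 has 1, G2 has 12.
Triangle count is an isomorphism invariant, so differing triangle counts rule out isomorphism.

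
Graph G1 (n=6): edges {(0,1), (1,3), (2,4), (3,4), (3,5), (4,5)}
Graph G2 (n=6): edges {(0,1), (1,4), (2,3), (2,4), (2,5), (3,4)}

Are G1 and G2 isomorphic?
Yes, isomorphic

The graphs are isomorphic.
One valid mapping φ: V(G1) → V(G2): 0→0, 1→1, 2→5, 3→4, 4→2, 5→3

Verify φ preserves adjacency — for each edge of G1, its image is an edge of G2:
  (0,1) → (φ(0),φ(1)) = (0,1) ∈ E(G2) ✓
  (1,3) → (φ(1),φ(3)) = (1,4) ∈ E(G2) ✓
  (2,4) → (φ(2),φ(4)) = (2,5) ∈ E(G2) ✓
  (3,4) → (φ(3),φ(4)) = (2,4) ∈ E(G2) ✓
  (3,5) → (φ(3),φ(5)) = (3,4) ∈ E(G2) ✓
  (4,5) → (φ(4),φ(5)) = (2,3) ∈ E(G2) ✓
All 6 edges of G1 map to edges of G2, and |E(G1)| = |E(G2)| = 6, so φ is a bijection on edges as well as vertices. Hence G1 ≅ G2.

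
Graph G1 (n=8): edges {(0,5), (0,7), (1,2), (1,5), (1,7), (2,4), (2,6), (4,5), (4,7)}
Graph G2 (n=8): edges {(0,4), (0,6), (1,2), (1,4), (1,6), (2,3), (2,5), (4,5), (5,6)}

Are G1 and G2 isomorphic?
Yes, isomorphic

The graphs are isomorphic.
One valid mapping φ: V(G1) → V(G2): 0→0, 1→1, 2→2, 3→7, 4→5, 5→4, 6→3, 7→6

Verify φ preserves adjacency — for each edge of G1, its image is an edge of G2:
  (0,5) → (φ(0),φ(5)) = (0,4) ∈ E(G2) ✓
  (0,7) → (φ(0),φ(7)) = (0,6) ∈ E(G2) ✓
  (1,2) → (φ(1),φ(2)) = (1,2) ∈ E(G2) ✓
  (1,5) → (φ(1),φ(5)) = (1,4) ∈ E(G2) ✓
  (1,7) → (φ(1),φ(7)) = (1,6) ∈ E(G2) ✓
  (2,4) → (φ(2),φ(4)) = (2,5) ∈ E(G2) ✓
  (2,6) → (φ(2),φ(6)) = (2,3) ∈ E(G2) ✓
  (4,5) → (φ(4),φ(5)) = (4,5) ∈ E(G2) ✓
  (4,7) → (φ(4),φ(7)) = (5,6) ∈ E(G2) ✓
All 9 edges of G1 map to edges of G2, and |E(G1)| = |E(G2)| = 9, so φ is a bijection on edges as well as vertices. Hence G1 ≅ G2.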